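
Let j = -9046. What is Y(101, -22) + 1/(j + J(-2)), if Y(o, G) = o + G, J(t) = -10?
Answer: 715423/9056 ≈ 79.000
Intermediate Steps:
Y(o, G) = G + o
Y(101, -22) + 1/(j + J(-2)) = (-22 + 101) + 1/(-9046 - 10) = 79 + 1/(-9056) = 79 - 1/9056 = 715423/9056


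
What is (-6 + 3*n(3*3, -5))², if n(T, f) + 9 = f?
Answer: 2304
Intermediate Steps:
n(T, f) = -9 + f
(-6 + 3*n(3*3, -5))² = (-6 + 3*(-9 - 5))² = (-6 + 3*(-14))² = (-6 - 42)² = (-48)² = 2304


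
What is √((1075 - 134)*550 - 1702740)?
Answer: I*√1185190 ≈ 1088.7*I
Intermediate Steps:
√((1075 - 134)*550 - 1702740) = √(941*550 - 1702740) = √(517550 - 1702740) = √(-1185190) = I*√1185190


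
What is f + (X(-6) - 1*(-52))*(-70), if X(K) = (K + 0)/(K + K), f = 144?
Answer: -3531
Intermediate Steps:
X(K) = ½ (X(K) = K/((2*K)) = K*(1/(2*K)) = ½)
f + (X(-6) - 1*(-52))*(-70) = 144 + (½ - 1*(-52))*(-70) = 144 + (½ + 52)*(-70) = 144 + (105/2)*(-70) = 144 - 3675 = -3531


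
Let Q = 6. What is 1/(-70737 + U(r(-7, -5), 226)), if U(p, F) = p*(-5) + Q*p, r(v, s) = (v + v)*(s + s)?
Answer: -1/70597 ≈ -1.4165e-5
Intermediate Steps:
r(v, s) = 4*s*v (r(v, s) = (2*v)*(2*s) = 4*s*v)
U(p, F) = p (U(p, F) = p*(-5) + 6*p = -5*p + 6*p = p)
1/(-70737 + U(r(-7, -5), 226)) = 1/(-70737 + 4*(-5)*(-7)) = 1/(-70737 + 140) = 1/(-70597) = -1/70597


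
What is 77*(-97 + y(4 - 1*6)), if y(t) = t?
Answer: -7623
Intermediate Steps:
77*(-97 + y(4 - 1*6)) = 77*(-97 + (4 - 1*6)) = 77*(-97 + (4 - 6)) = 77*(-97 - 2) = 77*(-99) = -7623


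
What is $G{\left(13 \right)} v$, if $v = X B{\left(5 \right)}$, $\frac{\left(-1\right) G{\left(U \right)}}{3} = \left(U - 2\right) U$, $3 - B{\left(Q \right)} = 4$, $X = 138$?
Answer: $59202$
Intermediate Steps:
$B{\left(Q \right)} = -1$ ($B{\left(Q \right)} = 3 - 4 = -1$)
$G{\left(U \right)} = - 3 U \left(-2 + U\right)$ ($G{\left(U \right)} = - 3 \left(U - 2\right) U = - 3 \left(-2 + U\right) U = - 3 U \left(-2 + U\right)$)
$v = -138$ ($v = 138 \left(-1\right) = -138$)
$G{\left(13 \right)} v = 3 \cdot 13 \left(2 - 13\right) \left(-138\right) = 3 \cdot 13 \left(-11\right) \left(-138\right) = \left(-429\right) \left(-138\right) = 59202$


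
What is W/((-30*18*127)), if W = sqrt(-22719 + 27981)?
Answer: -sqrt(5262)/68580 ≈ -0.0010577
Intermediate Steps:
W = sqrt(5262) ≈ 72.540
W/((-30*18*127)) = sqrt(5262)/((-30*18*127)) = sqrt(5262)/((-540*127)) = sqrt(5262)/(-68580) = sqrt(5262)*(-1/68580) = -sqrt(5262)/68580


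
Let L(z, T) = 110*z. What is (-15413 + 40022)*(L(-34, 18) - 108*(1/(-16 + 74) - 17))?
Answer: -1360139430/29 ≈ -4.6901e+7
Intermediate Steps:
(-15413 + 40022)*(L(-34, 18) - 108*(1/(-16 + 74) - 17)) = (-15413 + 40022)*(110*(-34) - 108*(1/(-16 + 74) - 17)) = 24609*(-3740 - 108*(1/58 - 17)) = 24609*(-3740 - 108*(-985/58)) = 24609*(-3740 + 53190/29) = 24609*(-55270/29) = -1360139430/29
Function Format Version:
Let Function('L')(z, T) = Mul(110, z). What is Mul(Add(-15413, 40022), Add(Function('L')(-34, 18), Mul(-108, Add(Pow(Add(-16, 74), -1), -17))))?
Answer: Rational(-1360139430, 29) ≈ -4.6901e+7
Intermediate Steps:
Mul(Add(-15413, 40022), Add(Function('L')(-34, 18), Mul(-108, Add(Pow(Add(-16, 74), -1), -17)))) = Mul(Add(-15413, 40022), Add(Mul(110, -34), Mul(-108, Add(Pow(Add(-16, 74), -1), -17)))) = Mul(24609, Add(-3740, Mul(-108, Add(Pow(58, -1), -17)))) = Mul(24609, Add(-3740, Mul(-108, Add(Rational(1, 58), -17)))) = Mul(24609, Add(-3740, Mul(-108, Rational(-985, 58)))) = Mul(24609, Add(-3740, Rational(53190, 29))) = Mul(24609, Rational(-55270, 29)) = Rational(-1360139430, 29)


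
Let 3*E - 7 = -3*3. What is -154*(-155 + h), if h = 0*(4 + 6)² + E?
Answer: 71918/3 ≈ 23973.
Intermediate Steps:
E = -⅔ (E = 7/3 + (-3*3)/3 = 7/3 + (⅓)*(-9) = 7/3 - 3 = -⅔ ≈ -0.66667)
h = -⅔ (h = 0*(4 + 6)² - ⅔ = 0*10² - ⅔ = 0*100 - ⅔ = 0 - ⅔ = -⅔ ≈ -0.66667)
-154*(-155 + h) = -154*(-155 - ⅔) = -154*(-467/3) = 71918/3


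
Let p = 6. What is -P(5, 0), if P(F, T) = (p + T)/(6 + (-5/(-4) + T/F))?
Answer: -24/29 ≈ -0.82759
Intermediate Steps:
P(F, T) = (6 + T)/(29/4 + T/F) (P(F, T) = (6 + T)/(6 + (-5/(-4) + T/F)) = (6 + T)/(6 + (-5*(-¼) + T/F)) = (6 + T)/(6 + (5/4 + T/F)) = (6 + T)/(29/4 + T/F))
-P(5, 0) = -4*5*(6 + 0)/(4*0 + 29*5) = -4*5*6/(0 + 145) = -4*5*6/145 = -1*24/29 = -24/29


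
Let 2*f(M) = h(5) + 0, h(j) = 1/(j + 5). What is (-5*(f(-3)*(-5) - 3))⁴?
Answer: 17850625/256 ≈ 69729.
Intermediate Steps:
h(j) = 1/(5 + j)
f(M) = 1/20 (f(M) = (1/(5 + 5) + 0)/2 = (1/10 + 0)/2 = (⅒ + 0)/2 = (½)*(⅒) = 1/20)
(-5*(f(-3)*(-5) - 3))⁴ = (-5*((1/20)*(-5) - 3))⁴ = (-5*(-¼ - 3))⁴ = (-5*(-13/4))⁴ = (65/4)⁴ = 17850625/256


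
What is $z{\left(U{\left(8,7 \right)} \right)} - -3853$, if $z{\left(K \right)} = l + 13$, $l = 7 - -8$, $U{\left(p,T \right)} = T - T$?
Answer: $3881$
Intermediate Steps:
$U{\left(p,T \right)} = 0$
$l = 15$ ($l = 7 + 8 = 15$)
$z{\left(K \right)} = 28$ ($z{\left(K \right)} = 15 + 13 = 28$)
$z{\left(U{\left(8,7 \right)} \right)} - -3853 = 28 - -3853 = 28 + 3853 = 3881$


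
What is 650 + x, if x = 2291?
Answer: 2941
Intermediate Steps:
650 + x = 650 + 2291 = 2941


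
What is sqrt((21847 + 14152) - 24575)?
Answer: 4*sqrt(714) ≈ 106.88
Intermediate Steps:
sqrt((21847 + 14152) - 24575) = sqrt(35999 - 24575) = sqrt(11424) = 4*sqrt(714)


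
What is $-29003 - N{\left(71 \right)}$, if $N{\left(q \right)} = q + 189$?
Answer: $-29263$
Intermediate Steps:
$N{\left(q \right)} = 189 + q$
$-29003 - N{\left(71 \right)} = -29003 - \left(189 + 71\right) = -29003 - 260 = -29263$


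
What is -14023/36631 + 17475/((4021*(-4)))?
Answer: -865672657/589173004 ≈ -1.4693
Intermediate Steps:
-14023/36631 + 17475/((4021*(-4))) = -14023*1/36631 + 17475/(-16084) = -14023/36631 + 17475*(-1/16084) = -14023/36631 - 17475/16084 = -865672657/589173004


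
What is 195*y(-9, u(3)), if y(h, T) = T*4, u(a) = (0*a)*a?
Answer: 0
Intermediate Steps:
u(a) = 0 (u(a) = 0*a = 0)
y(h, T) = 4*T
195*y(-9, u(3)) = 195*(4*0) = 195*0 = 0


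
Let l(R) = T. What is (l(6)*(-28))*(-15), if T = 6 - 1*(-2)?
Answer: 3360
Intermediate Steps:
T = 8 (T = 6 + 2 = 8)
l(R) = 8
(l(6)*(-28))*(-15) = (8*(-28))*(-15) = -224*(-15) = 3360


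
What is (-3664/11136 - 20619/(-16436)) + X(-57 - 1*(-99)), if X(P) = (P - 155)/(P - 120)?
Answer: 29422819/12392744 ≈ 2.3742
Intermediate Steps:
X(P) = (-155 + P)/(-120 + P)
(-3664/11136 - 20619/(-16436)) + X(-57 - 1*(-99)) = (-3664/11136 - 20619/(-16436)) + (-155 + (-57 - 1*(-99)))/(-120 + (-57 - 1*(-99))) = (-3664*1/11136 - 20619*(-1/16436)) + (-155 + (-57 + 99))/(-120 + (-57 + 99)) = (-229/696 + 20619/16436) + (-155 + 42)/(-120 + 42) = 2646745/2859864 - 113/(-78) = 2646745/2859864 - 1/78*(-113) = 2646745/2859864 + 113/78 = 29422819/12392744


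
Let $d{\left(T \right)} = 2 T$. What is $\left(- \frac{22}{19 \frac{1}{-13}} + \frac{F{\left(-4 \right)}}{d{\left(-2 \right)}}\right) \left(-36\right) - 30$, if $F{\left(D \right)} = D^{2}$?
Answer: $- \frac{8130}{19} \approx -427.89$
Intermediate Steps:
$\left(- \frac{22}{19 \frac{1}{-13}} + \frac{F{\left(-4 \right)}}{d{\left(-2 \right)}}\right) \left(-36\right) - 30 = \left(- \frac{22}{19 \frac{1}{-13}} + \frac{\left(-4\right)^{2}}{2 \left(-2\right)}\right) \left(-36\right) - 30 = \left(- \frac{22}{19 \left(- \frac{1}{13}\right)} + \frac{16}{-4}\right) \left(-36\right) - 30 = \left(- \frac{22}{- \frac{19}{13}} + 16 \left(- \frac{1}{4}\right)\right) \left(-36\right) - 30 = \left(\left(-22\right) \left(- \frac{13}{19}\right) - 4\right) \left(-36\right) - 30 = \left(\frac{286}{19} - 4\right) \left(-36\right) - 30 = \frac{210}{19} \left(-36\right) - 30 = - \frac{7560}{19} - 30 = - \frac{8130}{19}$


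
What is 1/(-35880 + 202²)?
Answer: 1/4924 ≈ 0.00020309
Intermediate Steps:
1/(-35880 + 202²) = 1/(-35880 + 40804) = 1/4924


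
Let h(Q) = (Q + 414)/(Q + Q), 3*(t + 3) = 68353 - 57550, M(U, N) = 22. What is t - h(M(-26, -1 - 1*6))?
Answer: 39469/11 ≈ 3588.1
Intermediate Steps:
t = 3598 (t = -3 + (68353 - 57550)/3 = -3 + (⅓)*10803 = -3 + 3601 = 3598)
h(Q) = (414 + Q)/(2*Q) (h(Q) = (414 + Q)/((2*Q)) = (414 + Q)*(1/(2*Q)) = (414 + Q)/(2*Q))
t - h(M(-26, -1 - 1*6)) = 3598 - (414 + 22)/(2*22) = 3598 - 436/(2*22) = 3598 - 1*109/11 = 3598 - 109/11 = 39469/11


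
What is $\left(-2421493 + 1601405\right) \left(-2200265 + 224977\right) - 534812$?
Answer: $1619909450532$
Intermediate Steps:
$\left(-2421493 + 1601405\right) \left(-2200265 + 224977\right) - 534812 = \left(-820088\right) \left(-1975288\right) - 534812 = 1619909985344 - 534812 = 1619909450532$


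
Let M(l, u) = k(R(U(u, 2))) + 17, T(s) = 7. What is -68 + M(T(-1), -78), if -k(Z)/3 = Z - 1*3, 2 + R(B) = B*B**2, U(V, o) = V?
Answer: 1423620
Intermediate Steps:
R(B) = -2 + B**3 (R(B) = -2 + B*B**2 = -2 + B**3)
k(Z) = 9 - 3*Z (k(Z) = -3*(Z - 1*3) = -3*(Z - 3) = -3*(-3 + Z) = 9 - 3*Z)
M(l, u) = 32 - 3*u**3 (M(l, u) = (9 - 3*(-2 + u**3)) + 17 = (9 + (6 - 3*u**3)) + 17 = (15 - 3*u**3) + 17 = 32 - 3*u**3)
-68 + M(T(-1), -78) = -68 + (32 - 3*(-78)**3) = -68 + (32 - 3*(-474552)) = -68 + (32 + 1423656) = -68 + 1423688 = 1423620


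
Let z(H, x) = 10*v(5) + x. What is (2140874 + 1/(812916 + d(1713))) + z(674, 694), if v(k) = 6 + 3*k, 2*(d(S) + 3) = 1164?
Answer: 1742325694111/813495 ≈ 2.1418e+6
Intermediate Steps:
d(S) = 579 (d(S) = -3 + (½)*1164 = -3 + 582 = 579)
z(H, x) = 210 + x (z(H, x) = 10*(6 + 3*5) + x = 10*(6 + 15) + x = 10*21 + x = 210 + x)
(2140874 + 1/(812916 + d(1713))) + z(674, 694) = (2140874 + 1/(812916 + 579)) + (210 + 694) = (2140874 + 1/813495) + 904 = 1741590294631/813495 + 904 = 1742325694111/813495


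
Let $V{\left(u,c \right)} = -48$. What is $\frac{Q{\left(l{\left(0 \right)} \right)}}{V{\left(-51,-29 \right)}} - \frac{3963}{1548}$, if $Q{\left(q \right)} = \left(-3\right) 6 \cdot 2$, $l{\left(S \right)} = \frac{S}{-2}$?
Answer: $- \frac{467}{258} \approx -1.8101$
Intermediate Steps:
$l{\left(S \right)} = - \frac{S}{2}$ ($l{\left(S \right)} = S \left(- \frac{1}{2}\right) = - \frac{S}{2}$)
$Q{\left(q \right)} = -36$ ($Q{\left(q \right)} = \left(-18\right) 2 = -36$)
$\frac{Q{\left(l{\left(0 \right)} \right)}}{V{\left(-51,-29 \right)}} - \frac{3963}{1548} = - \frac{36}{-48} - \frac{3963}{1548} = \left(-36\right) \left(- \frac{1}{48}\right) - \frac{1321}{516} = \frac{3}{4} - \frac{1321}{516} = - \frac{467}{258}$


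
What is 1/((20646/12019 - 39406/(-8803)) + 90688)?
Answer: 105803257/9595741138268 ≈ 1.1026e-5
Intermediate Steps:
1/((20646/12019 - 39406/(-8803)) + 90688) = 1/((20646*(1/12019) - 39406*(-1/8803)) + 90688) = 1/((20646/12019 + 39406/8803) + 90688) = 1/(655367452/105803257 + 90688) = 1/(9595741138268/105803257) = 105803257/9595741138268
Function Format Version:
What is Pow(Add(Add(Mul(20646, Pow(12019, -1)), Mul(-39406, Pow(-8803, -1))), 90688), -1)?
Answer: Rational(105803257, 9595741138268) ≈ 1.1026e-5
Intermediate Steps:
Pow(Add(Add(Mul(20646, Pow(12019, -1)), Mul(-39406, Pow(-8803, -1))), 90688), -1) = Pow(Add(Add(Mul(20646, Rational(1, 12019)), Mul(-39406, Rational(-1, 8803))), 90688), -1) = Pow(Add(Add(Rational(20646, 12019), Rational(39406, 8803)), 90688), -1) = Pow(Add(Rational(655367452, 105803257), 90688), -1) = Pow(Rational(9595741138268, 105803257), -1) = Rational(105803257, 9595741138268)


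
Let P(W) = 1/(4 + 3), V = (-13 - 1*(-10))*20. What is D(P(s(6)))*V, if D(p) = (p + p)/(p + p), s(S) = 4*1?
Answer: -60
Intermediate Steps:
s(S) = 4
V = -60 (V = (-13 + 10)*20 = -3*20 = -60)
P(W) = ⅐ (P(W) = 1/7 = ⅐)
D(p) = 1 (D(p) = (2*p)/((2*p)) = (2*p)*(1/(2*p)) = 1)
D(P(s(6)))*V = 1*(-60) = -60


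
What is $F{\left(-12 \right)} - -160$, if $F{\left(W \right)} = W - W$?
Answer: $160$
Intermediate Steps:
$F{\left(W \right)} = 0$
$F{\left(-12 \right)} - -160 = 0 - -160 = 0 + 160 = 160$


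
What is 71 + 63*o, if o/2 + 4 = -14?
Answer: -2197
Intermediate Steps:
o = -36 (o = -8 + 2*(-14) = -8 - 28 = -36)
71 + 63*o = 71 + 63*(-36) = 71 - 2268 = -2197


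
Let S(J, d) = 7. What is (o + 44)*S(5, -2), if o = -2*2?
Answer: 280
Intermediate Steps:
o = -4
(o + 44)*S(5, -2) = (-4 + 44)*7 = 40*7 = 280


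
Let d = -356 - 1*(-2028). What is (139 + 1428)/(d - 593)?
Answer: 1567/1079 ≈ 1.4523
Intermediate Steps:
d = 1672 (d = -356 + 2028 = 1672)
(139 + 1428)/(d - 593) = (139 + 1428)/(1672 - 593) = 1567/1079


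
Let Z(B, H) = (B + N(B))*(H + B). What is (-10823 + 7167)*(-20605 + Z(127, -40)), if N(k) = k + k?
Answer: -45853552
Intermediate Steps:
N(k) = 2*k
Z(B, H) = 3*B*(B + H) (Z(B, H) = (B + 2*B)*(H + B) = (3*B)*(B + H) = 3*B*(B + H))
(-10823 + 7167)*(-20605 + Z(127, -40)) = (-10823 + 7167)*(-20605 + 3*127*(127 - 40)) = -3656*(-20605 + 3*127*87) = -3656*(-20605 + 33147) = -3656*12542 = -45853552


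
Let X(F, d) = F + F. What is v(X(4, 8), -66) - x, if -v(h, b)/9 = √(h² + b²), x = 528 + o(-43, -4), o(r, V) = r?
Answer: -485 - 18*√1105 ≈ -1083.3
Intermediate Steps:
X(F, d) = 2*F
x = 485 (x = 528 - 43 = 485)
v(h, b) = -9*√(b² + h²) (v(h, b) = -9*√(h² + b²) = -9*√(b² + h²))
v(X(4, 8), -66) - x = -9*√((-66)² + (2*4)²) - 1*485 = -9*√(4356 + 8²) - 485 = -9*√(4356 + 64) - 485 = -18*√1105 - 485 = -485 - 18*√1105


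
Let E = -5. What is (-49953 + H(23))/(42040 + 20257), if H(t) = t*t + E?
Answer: -49429/62297 ≈ -0.79344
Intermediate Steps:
H(t) = -5 + t² (H(t) = t*t - 5 = t² - 5 = -5 + t²)
(-49953 + H(23))/(42040 + 20257) = (-49953 + (-5 + 23²))/(42040 + 20257) = (-49953 + (-5 + 529))/62297 = (-49953 + 524)*(1/62297) = -49429*1/62297 = -49429/62297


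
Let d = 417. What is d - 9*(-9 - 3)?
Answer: 525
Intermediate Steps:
d - 9*(-9 - 3) = 417 - 9*(-9 - 3) = 417 - 9*(-12) = 417 + 108 = 525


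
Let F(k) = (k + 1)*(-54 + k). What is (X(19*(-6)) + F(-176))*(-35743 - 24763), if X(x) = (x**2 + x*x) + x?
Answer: -4001140768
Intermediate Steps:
F(k) = (1 + k)*(-54 + k)
X(x) = x + 2*x**2 (X(x) = (x**2 + x**2) + x = 2*x**2 + x = x + 2*x**2)
(X(19*(-6)) + F(-176))*(-35743 - 24763) = ((19*(-6))*(1 + 2*(19*(-6))) + (-54 + (-176)**2 - 53*(-176)))*(-35743 - 24763) = (-114*(1 + 2*(-114)) + (-54 + 30976 + 9328))*(-60506) = (-114*(1 - 228) + 40250)*(-60506) = (-114*(-227) + 40250)*(-60506) = (25878 + 40250)*(-60506) = 66128*(-60506) = -4001140768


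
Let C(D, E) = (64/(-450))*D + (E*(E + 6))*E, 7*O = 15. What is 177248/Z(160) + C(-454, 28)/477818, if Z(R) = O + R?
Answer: 13339717242608/12202277175 ≈ 1093.2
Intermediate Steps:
O = 15/7 (O = (⅐)*15 = 15/7 ≈ 2.1429)
C(D, E) = -32*D/225 + E²*(6 + E) (C(D, E) = (64*(-1/450))*D + (E*(6 + E))*E = -32*D/225 + E²*(6 + E))
Z(R) = 15/7 + R
177248/Z(160) + C(-454, 28)/477818 = 177248/(15/7 + 160) + (28³ + 6*28² - 32/225*(-454))/477818 = 177248/(1135/7) + (21952 + 6*784 + 14528/225)*(1/477818) = 177248*(7/1135) + (21952 + 4704 + 14528/225)*(1/477818) = 1240736/1135 + (6012128/225)*(1/477818) = 1240736/1135 + 3006064/53754525 = 13339717242608/12202277175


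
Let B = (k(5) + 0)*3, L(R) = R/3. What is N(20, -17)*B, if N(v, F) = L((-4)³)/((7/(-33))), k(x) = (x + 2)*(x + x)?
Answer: 21120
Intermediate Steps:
k(x) = 2*x*(2 + x) (k(x) = (2 + x)*(2*x) = 2*x*(2 + x))
L(R) = R/3 (L(R) = R*(⅓) = R/3)
N(v, F) = 704/7 (N(v, F) = ((⅓)*(-4)³)/((7/(-33))) = ((⅓)*(-64))/((7*(-1/33))) = -64/(3*(-7/33)) = -64/3*(-33/7) = 704/7)
B = 210 (B = (2*5*(2 + 5) + 0)*3 = (2*5*7 + 0)*3 = (70 + 0)*3 = 70*3 = 210)
N(20, -17)*B = (704/7)*210 = 21120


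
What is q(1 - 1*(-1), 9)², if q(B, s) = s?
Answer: 81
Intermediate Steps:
q(1 - 1*(-1), 9)² = 9² = 81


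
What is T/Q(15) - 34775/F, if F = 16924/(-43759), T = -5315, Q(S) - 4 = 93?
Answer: 147516813765/1641628 ≈ 89860.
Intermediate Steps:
Q(S) = 97 (Q(S) = 4 + 93 = 97)
F = -16924/43759 (F = 16924*(-1/43759) = -16924/43759 ≈ -0.38675)
T/Q(15) - 34775/F = -5315/97 - 34775/(-16924/43759) = -5315*1/97 - 34775*(-43759/16924) = -5315/97 + 1521719225/16924 = 147516813765/1641628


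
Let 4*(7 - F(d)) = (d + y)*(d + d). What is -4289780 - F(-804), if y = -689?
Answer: -3689601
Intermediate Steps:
F(d) = 7 - d*(-689 + d)/2 (F(d) = 7 - (d - 689)*(d + d)/4 = 7 - (-689 + d)*2*d/4 = 7 - d*(-689 + d)/2)
-4289780 - F(-804) = -4289780 - (7 - ½*(-804)² + (689/2)*(-804)) = -4289780 - (7 - ½*646416 - 276978) = -4289780 - (7 - 323208 - 276978) = -4289780 - 1*(-600179) = -4289780 + 600179 = -3689601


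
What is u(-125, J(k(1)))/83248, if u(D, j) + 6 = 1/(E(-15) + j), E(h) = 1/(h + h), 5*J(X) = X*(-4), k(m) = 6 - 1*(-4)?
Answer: -369/5015692 ≈ -7.3569e-5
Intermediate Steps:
k(m) = 10 (k(m) = 6 + 4 = 10)
J(X) = -4*X/5 (J(X) = (X*(-4))/5 = (-4*X)/5 = -4*X/5)
E(h) = 1/(2*h)
u(D, j) = -6 + 1/(-1/30 + j) (u(D, j) = -6 + 1/((½)/(-15) + j) = -6 + 1/((½)*(-1/15) + j) = -6 + 1/(-1/30 + j))
u(-125, J(k(1)))/83248 = (36*(1 - (-4)*10)/(-1 + 30*(-⅘*10)))/83248 = (36*(1 - 5*(-8))/(-1 + 30*(-8)))*(1/83248) = (36*(1 + 40)/(-1 - 240))*(1/83248) = (36*41/(-241))*(1/83248) = (36*(-1/241)*41)*(1/83248) = -1476/241*1/83248 = -369/5015692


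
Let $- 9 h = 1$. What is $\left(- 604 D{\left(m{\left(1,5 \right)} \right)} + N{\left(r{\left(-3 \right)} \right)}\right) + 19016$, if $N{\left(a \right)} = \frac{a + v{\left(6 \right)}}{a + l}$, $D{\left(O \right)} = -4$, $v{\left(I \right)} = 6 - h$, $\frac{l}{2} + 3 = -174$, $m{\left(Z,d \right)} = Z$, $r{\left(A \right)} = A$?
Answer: $\frac{9837284}{459} \approx 21432.0$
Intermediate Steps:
$h = - \frac{1}{9}$ ($h = \left(- \frac{1}{9}\right) 1 = - \frac{1}{9} \approx -0.11111$)
$l = -354$ ($l = -6 + 2 \left(-174\right) = -6 - 348 = -354$)
$v{\left(I \right)} = \frac{55}{9}$ ($v{\left(I \right)} = 6 - - \frac{1}{9} = 6 + \frac{1}{9} = \frac{55}{9}$)
$N{\left(a \right)} = \frac{\frac{55}{9} + a}{-354 + a}$ ($N{\left(a \right)} = \frac{a + \frac{55}{9}}{a - 354} = \frac{\frac{55}{9} + a}{-354 + a}$)
$\left(- 604 D{\left(m{\left(1,5 \right)} \right)} + N{\left(r{\left(-3 \right)} \right)}\right) + 19016 = \left(\left(-604\right) \left(-4\right) + \frac{\frac{55}{9} - 3}{-354 - 3}\right) + 19016 = \left(2416 + \frac{1}{-357} \cdot \frac{28}{9}\right) + 19016 = \left(2416 - \frac{4}{459}\right) + 19016 = \frac{1108940}{459} + 19016 = \frac{9837284}{459}$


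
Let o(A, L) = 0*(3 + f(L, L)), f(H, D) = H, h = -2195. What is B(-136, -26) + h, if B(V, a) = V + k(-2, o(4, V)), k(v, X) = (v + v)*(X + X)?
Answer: -2331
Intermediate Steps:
o(A, L) = 0 (o(A, L) = 0*(3 + L) = 0)
k(v, X) = 4*X*v (k(v, X) = (2*v)*(2*X) = 4*X*v)
B(V, a) = V (B(V, a) = V + 4*0*(-2) = V + 0 = V)
B(-136, -26) + h = -136 - 2195 = -2331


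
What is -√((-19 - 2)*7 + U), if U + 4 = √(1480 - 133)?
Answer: -I*√(151 - √1347) ≈ -10.691*I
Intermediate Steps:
U = -4 + √1347 (U = -4 + √(1480 - 133) = -4 + √1347 ≈ 32.701)
-√((-19 - 2)*7 + U) = -√((-19 - 2)*7 + (-4 + √1347)) = -√(-21*7 + (-4 + √1347)) = -√(-147 + (-4 + √1347)) = -√(-151 + √1347)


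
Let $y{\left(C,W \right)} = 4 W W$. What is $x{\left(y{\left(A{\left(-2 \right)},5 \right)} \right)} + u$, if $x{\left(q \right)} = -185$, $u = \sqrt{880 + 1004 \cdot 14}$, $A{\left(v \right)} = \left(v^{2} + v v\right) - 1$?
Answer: $-185 + 2 \sqrt{3734} \approx -62.787$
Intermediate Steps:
$A{\left(v \right)} = -1 + 2 v^{2}$ ($A{\left(v \right)} = \left(v^{2} + v^{2}\right) - 1 = 2 v^{2} - 1 = -1 + 2 v^{2}$)
$u = 2 \sqrt{3734}$ ($u = \sqrt{880 + 14056} = \sqrt{14936} = 2 \sqrt{3734} \approx 122.21$)
$y{\left(C,W \right)} = 4 W^{2}$
$x{\left(y{\left(A{\left(-2 \right)},5 \right)} \right)} + u = -185 + 2 \sqrt{3734}$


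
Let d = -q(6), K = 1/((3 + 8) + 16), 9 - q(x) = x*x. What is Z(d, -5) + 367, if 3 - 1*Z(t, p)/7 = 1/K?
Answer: 199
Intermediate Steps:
q(x) = 9 - x² (q(x) = 9 - x*x = 9 - x²)
K = 1/27 (K = 1/(11 + 16) = 1/27 ≈ 0.037037)
d = 27 (d = -(9 - 1*6²) = -(9 - 1*36) = -(9 - 36) = -1*(-27) = 27)
Z(t, p) = -168 (Z(t, p) = 21 - 7/1/27 = 21 - 7*27 = 21 - 189 = -168)
Z(d, -5) + 367 = -168 + 367 = 199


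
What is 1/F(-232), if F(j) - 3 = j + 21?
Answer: -1/208 ≈ -0.0048077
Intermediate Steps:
F(j) = 24 + j (F(j) = 3 + (j + 21) = 3 + (21 + j) = 24 + j)
1/F(-232) = 1/(24 - 232) = 1/(-208) = -1/208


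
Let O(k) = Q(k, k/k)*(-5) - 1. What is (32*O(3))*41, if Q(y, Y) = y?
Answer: -20992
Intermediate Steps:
O(k) = -1 - 5*k (O(k) = k*(-5) - 1 = -5*k - 1 = -1 - 5*k)
(32*O(3))*41 = (32*(-1 - 5*3))*41 = (32*(-1 - 15))*41 = (32*(-16))*41 = -512*41 = -20992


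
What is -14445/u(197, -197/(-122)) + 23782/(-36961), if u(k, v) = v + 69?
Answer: -568181588/2768861 ≈ -205.20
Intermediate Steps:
u(k, v) = 69 + v
-14445/u(197, -197/(-122)) + 23782/(-36961) = -14445/(69 - 197/(-122)) + 23782/(-36961) = -14445/(69 - 197*(-1/122)) + 23782*(-1/36961) = -14445/(69 + 197/122) - 1034/1607 = -14445/8615/122 - 1034/1607 = -14445*122/8615 - 1034/1607 = -352458/1723 - 1034/1607 = -568181588/2768861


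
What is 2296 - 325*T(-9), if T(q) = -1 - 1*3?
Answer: 3596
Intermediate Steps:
T(q) = -4 (T(q) = -1 - 3 = -4)
2296 - 325*T(-9) = 2296 - 325*(-4) = 2296 + 1300 = 3596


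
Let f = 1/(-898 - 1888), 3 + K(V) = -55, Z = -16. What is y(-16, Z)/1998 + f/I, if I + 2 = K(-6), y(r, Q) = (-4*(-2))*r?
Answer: -3565747/55664280 ≈ -0.064058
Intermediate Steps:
K(V) = -58 (K(V) = -3 - 55 = -58)
f = -1/2786 (f = 1/(-2786) = -1/2786 ≈ -0.00035894)
y(r, Q) = 8*r
I = -60 (I = -2 - 58 = -60)
y(-16, Z)/1998 + f/I = (8*(-16))/1998 - 1/2786/(-60) = -128*1/1998 - 1/2786*(-1/60) = -64/999 + 1/167160 = -3565747/55664280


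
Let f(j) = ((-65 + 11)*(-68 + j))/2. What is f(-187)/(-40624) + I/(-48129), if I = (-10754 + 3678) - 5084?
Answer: 162619675/1955192496 ≈ 0.083173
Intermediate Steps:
f(j) = 1836 - 27*j (f(j) = -54*(-68 + j)*(½) = (3672 - 54*j)*(½) = 1836 - 27*j)
I = -12160 (I = -7076 - 5084 = -12160)
f(-187)/(-40624) + I/(-48129) = (1836 - 27*(-187))/(-40624) - 12160/(-48129) = (1836 + 5049)*(-1/40624) - 12160*(-1/48129) = 6885*(-1/40624) + 12160/48129 = -6885/40624 + 12160/48129 = 162619675/1955192496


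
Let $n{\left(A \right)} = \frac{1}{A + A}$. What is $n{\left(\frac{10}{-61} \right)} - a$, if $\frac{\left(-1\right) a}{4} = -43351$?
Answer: $- \frac{3468141}{20} \approx -1.7341 \cdot 10^{5}$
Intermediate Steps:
$a = 173404$ ($a = \left(-4\right) \left(-43351\right) = 173404$)
$n{\left(A \right)} = \frac{1}{2 A}$
$n{\left(\frac{10}{-61} \right)} - a = \frac{1}{2 \frac{10}{-61}} - 173404 = \frac{1}{2 \cdot 10 \left(- \frac{1}{61}\right)} - 173404 = \frac{1}{2 \left(- \frac{10}{61}\right)} - 173404 = \frac{1}{2} \left(- \frac{61}{10}\right) - 173404 = - \frac{61}{20} - 173404 = - \frac{3468141}{20}$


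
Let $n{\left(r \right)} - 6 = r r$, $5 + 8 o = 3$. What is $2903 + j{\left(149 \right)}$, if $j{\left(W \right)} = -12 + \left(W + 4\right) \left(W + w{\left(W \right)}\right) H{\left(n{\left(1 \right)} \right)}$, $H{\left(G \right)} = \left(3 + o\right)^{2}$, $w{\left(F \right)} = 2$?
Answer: $\frac{2841719}{16} \approx 1.7761 \cdot 10^{5}$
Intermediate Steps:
$o = - \frac{1}{4}$ ($o = - \frac{5}{8} + \frac{1}{8} \cdot 3 = - \frac{5}{8} + \frac{3}{8} = - \frac{1}{4} \approx -0.25$)
$n{\left(r \right)} = 6 + r^{2}$ ($n{\left(r \right)} = 6 + r r = 6 + r^{2}$)
$H{\left(G \right)} = \frac{121}{16}$ ($H{\left(G \right)} = \left(3 - \frac{1}{4}\right)^{2} = \left(\frac{11}{4}\right)^{2} = \frac{121}{16}$)
$j{\left(W \right)} = -12 + \frac{121 \left(2 + W\right) \left(4 + W\right)}{16}$ ($j{\left(W \right)} = -12 + \left(W + 4\right) \left(W + 2\right) \frac{121}{16} = -12 + \left(4 + W\right) \left(2 + W\right) \frac{121}{16} = -12 + \left(2 + W\right) \left(4 + W\right) \frac{121}{16} = -12 + \frac{121 \left(2 + W\right) \left(4 + W\right)}{16}$)
$2903 + j{\left(149 \right)} = 2903 + \left(\frac{97}{2} + \frac{121 \cdot 149^{2}}{16} + \frac{363}{8} \cdot 149\right) = 2903 + \left(\frac{97}{2} + \frac{121}{16} \cdot 22201 + \frac{54087}{8}\right) = 2903 + \left(\frac{97}{2} + \frac{2686321}{16} + \frac{54087}{8}\right) = 2903 + \frac{2795271}{16} = \frac{2841719}{16}$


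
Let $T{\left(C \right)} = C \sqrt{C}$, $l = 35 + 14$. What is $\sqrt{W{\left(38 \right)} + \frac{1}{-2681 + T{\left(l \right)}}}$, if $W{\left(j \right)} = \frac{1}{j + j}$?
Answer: $\frac{\sqrt{25120641}}{44422} \approx 0.11283$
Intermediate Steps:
$l = 49$
$T{\left(C \right)} = C^{\frac{3}{2}}$
$W{\left(j \right)} = \frac{1}{2 j}$
$\sqrt{W{\left(38 \right)} + \frac{1}{-2681 + T{\left(l \right)}}} = \sqrt{\frac{1}{2 \cdot 38} + \frac{1}{-2681 + 49^{\frac{3}{2}}}} = \sqrt{\frac{1}{2} \cdot \frac{1}{38} + \frac{1}{-2681 + 343}} = \sqrt{\frac{1}{76} + \frac{1}{-2338}} = \sqrt{\frac{1}{76} - \frac{1}{2338}} = \sqrt{\frac{1131}{88844}} = \frac{\sqrt{25120641}}{44422}$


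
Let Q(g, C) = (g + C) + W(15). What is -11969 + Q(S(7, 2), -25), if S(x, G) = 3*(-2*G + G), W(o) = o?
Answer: -11985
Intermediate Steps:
S(x, G) = -3*G (S(x, G) = 3*(-G) = -3*G)
Q(g, C) = 15 + C + g (Q(g, C) = (g + C) + 15 = (C + g) + 15 = 15 + C + g)
-11969 + Q(S(7, 2), -25) = -11969 + (15 - 25 - 3*2) = -11969 + (15 - 25 - 6) = -11969 - 16 = -11985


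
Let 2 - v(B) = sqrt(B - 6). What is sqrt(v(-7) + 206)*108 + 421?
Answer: 421 + 108*sqrt(208 - I*sqrt(13)) ≈ 1978.7 - 13.499*I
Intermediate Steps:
v(B) = 2 - sqrt(-6 + B) (v(B) = 2 - sqrt(B - 6) = 2 - sqrt(-6 + B))
sqrt(v(-7) + 206)*108 + 421 = sqrt((2 - sqrt(-6 - 7)) + 206)*108 + 421 = sqrt((2 - sqrt(-13)) + 206)*108 + 421 = sqrt((2 - I*sqrt(13)) + 206)*108 + 421 = sqrt(208 - I*sqrt(13))*108 + 421 = 108*sqrt(208 - I*sqrt(13)) + 421 = 421 + 108*sqrt(208 - I*sqrt(13))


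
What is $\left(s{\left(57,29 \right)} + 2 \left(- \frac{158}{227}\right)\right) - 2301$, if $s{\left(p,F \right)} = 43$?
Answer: $- \frac{512882}{227} \approx -2259.4$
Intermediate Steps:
$\left(s{\left(57,29 \right)} + 2 \left(- \frac{158}{227}\right)\right) - 2301 = \left(43 + 2 \left(- \frac{158}{227}\right)\right) - 2301 = \left(43 - \frac{316}{227}\right) - 2301 = \frac{9445}{227} - 2301 = - \frac{512882}{227}$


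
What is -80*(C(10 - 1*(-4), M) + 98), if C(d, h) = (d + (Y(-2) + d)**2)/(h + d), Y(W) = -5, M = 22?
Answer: -72460/9 ≈ -8051.1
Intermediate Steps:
C(d, h) = (d + (-5 + d)**2)/(d + h) (C(d, h) = (d + (-5 + d)**2)/(h + d) = (d + (-5 + d)**2)/(d + h))
-80*(C(10 - 1*(-4), M) + 98) = -80*(((10 - 1*(-4)) + (-5 + (10 - 1*(-4)))**2)/((10 - 1*(-4)) + 22) + 98) = -80*(((10 + 4) + (-5 + (10 + 4))**2)/((10 + 4) + 22) + 98) = -80*((14 + (-5 + 14)**2)/(14 + 22) + 98) = -80*((14 + 9**2)/36 + 98) = -80*((14 + 81)/36 + 98) = -80*((1/36)*95 + 98) = -80*(95/36 + 98) = -80*3623/36 = -72460/9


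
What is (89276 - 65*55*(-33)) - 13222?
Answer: 194029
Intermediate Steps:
(89276 - 65*55*(-33)) - 13222 = (89276 - 3575*(-33)) - 13222 = (89276 + 117975) - 13222 = 207251 - 13222 = 194029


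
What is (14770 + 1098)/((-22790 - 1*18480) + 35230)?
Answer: -3967/1510 ≈ -2.6272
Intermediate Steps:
(14770 + 1098)/((-22790 - 1*18480) + 35230) = 15868/((-22790 - 18480) + 35230) = 15868/(-41270 + 35230) = 15868/(-6040) = 15868*(-1/6040) = -3967/1510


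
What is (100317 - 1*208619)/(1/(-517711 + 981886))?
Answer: -50271080850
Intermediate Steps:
(100317 - 1*208619)/(1/(-517711 + 981886)) = (100317 - 208619)/(1/464175) = -108302/1/464175 = -108302*464175 = -50271080850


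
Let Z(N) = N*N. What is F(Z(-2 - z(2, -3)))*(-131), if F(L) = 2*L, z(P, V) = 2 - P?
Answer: -1048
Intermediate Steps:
Z(N) = N²
F(Z(-2 - z(2, -3)))*(-131) = (2*(-2 - (2 - 1*2))²)*(-131) = (2*(-2 - (2 - 2))²)*(-131) = (2*(-2 - 1*0)²)*(-131) = (2*(-2 + 0)²)*(-131) = (2*(-2)²)*(-131) = (2*4)*(-131) = 8*(-131) = -1048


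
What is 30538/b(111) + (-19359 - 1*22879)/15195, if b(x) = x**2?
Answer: -18796496/62405865 ≈ -0.30120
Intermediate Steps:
30538/b(111) + (-19359 - 1*22879)/15195 = 30538/(111**2) + (-19359 - 1*22879)/15195 = 30538/12321 + (-19359 - 22879)*(1/15195) = 30538*(1/12321) - 42238*1/15195 = 30538/12321 - 42238/15195 = -18796496/62405865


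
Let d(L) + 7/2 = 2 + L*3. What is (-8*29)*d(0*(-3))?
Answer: 348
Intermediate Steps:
d(L) = -3/2 + 3*L (d(L) = -7/2 + (2 + L*3) = -7/2 + (2 + 3*L) = -3/2 + 3*L)
(-8*29)*d(0*(-3)) = (-8*29)*(-3/2 + 3*(0*(-3))) = -232*(-3/2 + 3*0) = -232*(-3/2 + 0) = -232*(-3/2) = 348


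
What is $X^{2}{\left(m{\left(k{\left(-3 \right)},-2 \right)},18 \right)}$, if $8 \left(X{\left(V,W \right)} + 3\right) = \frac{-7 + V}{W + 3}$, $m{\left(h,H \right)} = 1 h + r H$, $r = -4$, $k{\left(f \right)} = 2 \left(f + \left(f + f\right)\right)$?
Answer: $\frac{271441}{28224} \approx 9.6174$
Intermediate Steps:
$k{\left(f \right)} = 6 f$ ($k{\left(f \right)} = 2 \left(f + 2 f\right) = 2 \cdot 3 f = 6 f$)
$m{\left(h,H \right)} = h - 4 H$ ($m{\left(h,H \right)} = 1 h - 4 H = h - 4 H$)
$X{\left(V,W \right)} = -3 + \frac{-7 + V}{8 \left(3 + W\right)}$ ($X{\left(V,W \right)} = -3 + \frac{\left(-7 + V\right) \frac{1}{W + 3}}{8} = -3 + \frac{\left(-7 + V\right) \frac{1}{3 + W}}{8} = -3 + \frac{\frac{1}{3 + W} \left(-7 + V\right)}{8} = -3 + \frac{-7 + V}{8 \left(3 + W\right)}$)
$X^{2}{\left(m{\left(k{\left(-3 \right)},-2 \right)},18 \right)} = \left(\frac{-79 + \left(6 \left(-3\right) - -8\right) - 432}{8 \left(3 + 18\right)}\right)^{2} = \left(\frac{-79 + \left(-18 + 8\right) - 432}{8 \cdot 21}\right)^{2} = \left(\frac{1}{8} \cdot \frac{1}{21} \left(-79 - 10 - 432\right)\right)^{2} = \left(\frac{1}{8} \cdot \frac{1}{21} \left(-521\right)\right)^{2} = \left(- \frac{521}{168}\right)^{2} = \frac{271441}{28224}$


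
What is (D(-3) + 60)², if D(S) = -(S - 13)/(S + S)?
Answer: 29584/9 ≈ 3287.1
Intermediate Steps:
D(S) = -(-13 + S)/(2*S)
(D(-3) + 60)² = ((½)*(13 - 1*(-3))/(-3) + 60)² = ((½)*(-⅓)*(13 + 3) + 60)² = ((½)*(-⅓)*16 + 60)² = (-8/3 + 60)² = (172/3)² = 29584/9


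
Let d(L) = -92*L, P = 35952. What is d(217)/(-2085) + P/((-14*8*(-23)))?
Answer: 1128457/47955 ≈ 23.532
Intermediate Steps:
d(217)/(-2085) + P/((-14*8*(-23))) = -92*217/(-2085) + 35952/((-14*8*(-23))) = -19964*(-1/2085) + 35952/((-112*(-23))) = 19964/2085 + 35952/2576 = 19964/2085 + 35952*(1/2576) = 19964/2085 + 321/23 = 1128457/47955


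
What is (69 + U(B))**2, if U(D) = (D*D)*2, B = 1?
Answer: 5041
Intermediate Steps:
U(D) = 2*D**2 (U(D) = D**2*2 = 2*D**2)
(69 + U(B))**2 = (69 + 2*1**2)**2 = (69 + 2*1)**2 = (69 + 2)**2 = 71**2 = 5041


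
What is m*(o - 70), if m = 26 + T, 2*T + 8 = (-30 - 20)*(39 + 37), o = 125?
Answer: -103290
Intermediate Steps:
T = -1904 (T = -4 + ((-30 - 20)*(39 + 37))/2 = -4 + (-50*76)/2 = -4 + (½)*(-3800) = -4 - 1900 = -1904)
m = -1878 (m = 26 - 1904 = -1878)
m*(o - 70) = -1878*(125 - 70) = -1878*55 = -103290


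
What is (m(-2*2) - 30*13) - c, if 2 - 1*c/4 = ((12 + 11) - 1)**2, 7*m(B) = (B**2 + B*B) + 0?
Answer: 10798/7 ≈ 1542.6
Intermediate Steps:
m(B) = 2*B**2/7 (m(B) = ((B**2 + B*B) + 0)/7 = ((B**2 + B**2) + 0)/7 = (2*B**2 + 0)/7 = (2*B**2)/7 = 2*B**2/7)
c = -1928 (c = 8 - 4*((12 + 11) - 1)**2 = 8 - 4*(23 - 1)**2 = 8 - 4*22**2 = 8 - 4*484 = 8 - 1936 = -1928)
(m(-2*2) - 30*13) - c = (2*(-2*2)**2/7 - 30*13) - 1*(-1928) = ((2/7)*(-4)**2 - 390) + 1928 = ((2/7)*16 - 390) + 1928 = (32/7 - 390) + 1928 = -2698/7 + 1928 = 10798/7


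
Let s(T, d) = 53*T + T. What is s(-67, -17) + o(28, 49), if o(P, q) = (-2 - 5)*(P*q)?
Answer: -13222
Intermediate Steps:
o(P, q) = -7*P*q
s(T, d) = 54*T
s(-67, -17) + o(28, 49) = 54*(-67) - 7*28*49 = -3618 - 9604 = -13222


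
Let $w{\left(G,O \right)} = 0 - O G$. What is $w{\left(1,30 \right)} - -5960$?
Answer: $5930$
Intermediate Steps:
$w{\left(G,O \right)} = - G O$ ($w{\left(G,O \right)} = 0 - G O = - G O$)
$w{\left(1,30 \right)} - -5960 = \left(-1\right) 1 \cdot 30 - -5960 = -30 + 5960 = 5930$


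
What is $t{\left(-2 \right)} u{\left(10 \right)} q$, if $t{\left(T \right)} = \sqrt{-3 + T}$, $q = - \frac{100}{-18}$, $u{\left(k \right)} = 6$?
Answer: $\frac{100 i \sqrt{5}}{3} \approx 74.536 i$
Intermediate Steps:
$q = \frac{50}{9}$ ($q = \left(-100\right) \left(- \frac{1}{18}\right) = \frac{50}{9} \approx 5.5556$)
$t{\left(-2 \right)} u{\left(10 \right)} q = \sqrt{-3 - 2} \cdot 6 \cdot \frac{50}{9} = \sqrt{-5} \cdot 6 \cdot \frac{50}{9} = i \sqrt{5} \cdot 6 \cdot \frac{50}{9} = 6 i \sqrt{5} \cdot \frac{50}{9} = \frac{100 i \sqrt{5}}{3}$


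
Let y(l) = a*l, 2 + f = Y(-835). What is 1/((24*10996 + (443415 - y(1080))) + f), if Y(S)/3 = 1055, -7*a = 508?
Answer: 7/5522014 ≈ 1.2677e-6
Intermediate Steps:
a = -508/7 (a = -1/7*508 = -508/7 ≈ -72.571)
Y(S) = 3165 (Y(S) = 3*1055 = 3165)
f = 3163 (f = -2 + 3165 = 3163)
y(l) = -508*l/7
1/((24*10996 + (443415 - y(1080))) + f) = 1/((24*10996 + (443415 - (-508)*1080/7)) + 3163) = 1/((263904 + (443415 - 1*(-548640/7))) + 3163) = 1/((263904 + (443415 + 548640/7)) + 3163) = 1/((263904 + 3652545/7) + 3163) = 1/(5499873/7 + 3163) = 1/(5522014/7) = 7/5522014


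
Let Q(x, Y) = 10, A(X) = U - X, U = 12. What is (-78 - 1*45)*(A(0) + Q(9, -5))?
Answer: -2706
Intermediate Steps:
A(X) = 12 - X
(-78 - 1*45)*(A(0) + Q(9, -5)) = (-78 - 1*45)*((12 - 1*0) + 10) = (-78 - 45)*((12 + 0) + 10) = -123*(12 + 10) = -123*22 = -2706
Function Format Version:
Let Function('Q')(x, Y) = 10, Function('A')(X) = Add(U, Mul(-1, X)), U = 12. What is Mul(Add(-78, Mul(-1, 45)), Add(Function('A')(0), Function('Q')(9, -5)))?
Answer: -2706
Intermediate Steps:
Function('A')(X) = Add(12, Mul(-1, X))
Mul(Add(-78, Mul(-1, 45)), Add(Function('A')(0), Function('Q')(9, -5))) = Mul(Add(-78, Mul(-1, 45)), Add(Add(12, Mul(-1, 0)), 10)) = Mul(Add(-78, -45), Add(Add(12, 0), 10)) = Mul(-123, Add(12, 10)) = Mul(-123, 22) = -2706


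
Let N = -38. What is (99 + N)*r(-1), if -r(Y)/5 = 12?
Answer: -3660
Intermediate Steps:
r(Y) = -60 (r(Y) = -5*12 = -60)
(99 + N)*r(-1) = (99 - 38)*(-60) = 61*(-60) = -3660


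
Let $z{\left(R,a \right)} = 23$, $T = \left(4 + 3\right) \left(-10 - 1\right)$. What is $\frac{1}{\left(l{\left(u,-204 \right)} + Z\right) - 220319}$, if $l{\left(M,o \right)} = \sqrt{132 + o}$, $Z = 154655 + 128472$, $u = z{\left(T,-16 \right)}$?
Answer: $\frac{2617}{164368539} - \frac{i \sqrt{2}}{657474156} \approx 1.5922 \cdot 10^{-5} - 2.151 \cdot 10^{-9} i$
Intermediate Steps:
$T = -77$ ($T = 7 \left(-11\right) = -77$)
$u = 23$
$Z = 283127$
$\frac{1}{\left(l{\left(u,-204 \right)} + Z\right) - 220319} = \frac{1}{\left(\sqrt{132 - 204} + 283127\right) - 220319} = \frac{1}{\left(\sqrt{-72} + 283127\right) - 220319} = \frac{1}{\left(6 i \sqrt{2} + 283127\right) - 220319} = \frac{1}{\left(283127 + 6 i \sqrt{2}\right) - 220319} = \frac{1}{62808 + 6 i \sqrt{2}}$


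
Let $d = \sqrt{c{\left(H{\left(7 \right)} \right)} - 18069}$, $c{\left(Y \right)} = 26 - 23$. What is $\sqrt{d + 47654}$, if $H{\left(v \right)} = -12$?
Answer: $\sqrt{47654 + i \sqrt{18066}} \approx 218.3 + 0.3079 i$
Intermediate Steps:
$c{\left(Y \right)} = 3$ ($c{\left(Y \right)} = 26 - 23 = 3$)
$d = i \sqrt{18066}$ ($d = \sqrt{3 - 18069} = \sqrt{-18066} = i \sqrt{18066} \approx 134.41 i$)
$\sqrt{d + 47654} = \sqrt{i \sqrt{18066} + 47654} = \sqrt{47654 + i \sqrt{18066}}$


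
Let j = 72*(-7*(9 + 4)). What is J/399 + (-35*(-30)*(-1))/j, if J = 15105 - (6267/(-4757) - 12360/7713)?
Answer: 9648892367339/253753164756 ≈ 38.025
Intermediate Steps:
J = 184773592232/12230247 (J = 15105 - (6267*(-1/4757) - 12360*1/7713) = 15105 - (-6267/4757 - 4120/2571) = 15105 - 1*(-35711297/12230247) = 15105 + 35711297/12230247 = 184773592232/12230247 ≈ 15108.)
j = -6552 (j = 72*(-7*13) = 72*(-91) = -6552)
J/399 + (-35*(-30)*(-1))/j = (184773592232/12230247)/399 + (-35*(-30)*(-1))/(-6552) = (184773592232/12230247)*(1/399) + (1050*(-1))*(-1/6552) = 184773592232/4879868553 - 1050*(-1/6552) = 184773592232/4879868553 + 25/156 = 9648892367339/253753164756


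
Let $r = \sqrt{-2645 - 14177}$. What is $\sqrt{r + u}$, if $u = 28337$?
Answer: $\sqrt{28337 + i \sqrt{16822}} \approx 168.34 + 0.3852 i$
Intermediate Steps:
$r = i \sqrt{16822}$ ($r = \sqrt{-16822} = i \sqrt{16822} \approx 129.7 i$)
$\sqrt{r + u} = \sqrt{i \sqrt{16822} + 28337} = \sqrt{28337 + i \sqrt{16822}}$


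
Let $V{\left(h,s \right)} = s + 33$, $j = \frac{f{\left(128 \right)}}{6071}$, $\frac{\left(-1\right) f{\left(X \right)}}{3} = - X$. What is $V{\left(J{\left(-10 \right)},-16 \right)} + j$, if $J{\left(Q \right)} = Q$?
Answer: $\frac{103591}{6071} \approx 17.063$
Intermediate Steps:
$f{\left(X \right)} = 3 X$ ($f{\left(X \right)} = - 3 \left(- X\right) = 3 X$)
$j = \frac{384}{6071}$ ($j = \frac{3 \cdot 128}{6071} = 384 \cdot \frac{1}{6071} = \frac{384}{6071} \approx 0.063251$)
$V{\left(h,s \right)} = 33 + s$
$V{\left(J{\left(-10 \right)},-16 \right)} + j = \left(33 - 16\right) + \frac{384}{6071} = 17 + \frac{384}{6071} = \frac{103591}{6071}$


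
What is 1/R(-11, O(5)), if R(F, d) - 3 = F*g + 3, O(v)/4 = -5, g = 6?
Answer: -1/60 ≈ -0.016667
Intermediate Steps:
O(v) = -20 (O(v) = 4*(-5) = -20)
R(F, d) = 6 + 6*F (R(F, d) = 3 + (F*6 + 3) = 3 + (6*F + 3) = 3 + (3 + 6*F) = 6 + 6*F)
1/R(-11, O(5)) = 1/(6 + 6*(-11)) = 1/(6 - 66) = 1/(-60) = -1/60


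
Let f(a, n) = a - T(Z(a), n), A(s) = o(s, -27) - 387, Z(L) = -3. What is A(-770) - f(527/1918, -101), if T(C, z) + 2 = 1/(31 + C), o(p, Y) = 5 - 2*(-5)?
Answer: -205083/548 ≈ -374.24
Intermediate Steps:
o(p, Y) = 15 (o(p, Y) = 5 + 10 = 15)
T(C, z) = -2 + 1/(31 + C)
A(s) = -372 (A(s) = 15 - 387 = -372)
f(a, n) = 55/28 + a (f(a, n) = a - (-61 - 2*(-3))/(31 - 3) = a - (-61 + 6)/28 = a - (-55)/28 = a - 1*(-55/28) = a + 55/28 = 55/28 + a)
A(-770) - f(527/1918, -101) = -372 - (55/28 + 527/1918) = -372 - 1*1227/548 = -372 - 1227/548 = -205083/548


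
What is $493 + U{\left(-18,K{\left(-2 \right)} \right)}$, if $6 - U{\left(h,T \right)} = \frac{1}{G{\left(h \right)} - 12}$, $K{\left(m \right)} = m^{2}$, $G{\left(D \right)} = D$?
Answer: $\frac{14971}{30} \approx 499.03$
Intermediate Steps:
$U{\left(h,T \right)} = 6 - \frac{1}{-12 + h}$ ($U{\left(h,T \right)} = 6 - \frac{1}{h - 12} = 6 - \frac{1}{-12 + h}$)
$493 + U{\left(-18,K{\left(-2 \right)} \right)} = 493 + \frac{-73 + 6 \left(-18\right)}{-12 - 18} = 493 + \frac{-73 - 108}{-30} = 493 - - \frac{181}{30} = 493 + \frac{181}{30} = \frac{14971}{30}$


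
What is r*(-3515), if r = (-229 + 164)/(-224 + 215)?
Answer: -228475/9 ≈ -25386.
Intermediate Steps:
r = 65/9 (r = -65/(-9) = -65*(-⅑) = 65/9 ≈ 7.2222)
r*(-3515) = (65/9)*(-3515) = -228475/9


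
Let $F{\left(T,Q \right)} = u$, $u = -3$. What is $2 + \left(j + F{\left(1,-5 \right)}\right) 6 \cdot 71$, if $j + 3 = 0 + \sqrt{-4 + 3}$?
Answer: $-2554 + 426 i \approx -2554.0 + 426.0 i$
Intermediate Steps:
$F{\left(T,Q \right)} = -3$
$j = -3 + i$ ($j = -3 + \left(0 + \sqrt{-4 + 3}\right) = -3 + \left(0 + \sqrt{-1}\right) = -3 + \left(0 + i\right) = -3 + i \approx -3.0 + 1.0 i$)
$2 + \left(j + F{\left(1,-5 \right)}\right) 6 \cdot 71 = 2 + \left(\left(-3 + i\right) - 3\right) 6 \cdot 71 = 2 + \left(-6 + i\right) 6 \cdot 71 = 2 + \left(-36 + 6 i\right) 71 = 2 - \left(2556 - 426 i\right) = -2554 + 426 i$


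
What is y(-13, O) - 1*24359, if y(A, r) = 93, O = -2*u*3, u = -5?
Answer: -24266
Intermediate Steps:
O = 30 (O = -2*(-5)*3 = 10*3 = 30)
y(-13, O) - 1*24359 = 93 - 1*24359 = 93 - 24359 = -24266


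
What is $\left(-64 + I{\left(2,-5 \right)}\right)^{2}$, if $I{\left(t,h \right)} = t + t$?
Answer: $3600$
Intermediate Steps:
$I{\left(t,h \right)} = 2 t$
$\left(-64 + I{\left(2,-5 \right)}\right)^{2} = \left(-64 + 2 \cdot 2\right)^{2} = \left(-64 + 4\right)^{2} = \left(-60\right)^{2} = 3600$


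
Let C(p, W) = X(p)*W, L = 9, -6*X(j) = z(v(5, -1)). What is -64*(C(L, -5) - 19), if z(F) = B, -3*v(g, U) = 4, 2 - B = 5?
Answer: 1376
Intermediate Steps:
B = -3 (B = 2 - 1*5 = 2 - 5 = -3)
v(g, U) = -4/3 (v(g, U) = -⅓*4 = -4/3)
z(F) = -3
X(j) = ½ (X(j) = -⅙*(-3) = ½)
C(p, W) = W/2
-64*(C(L, -5) - 19) = -64*((½)*(-5) - 19) = -64*(-5/2 - 19) = -64*(-43/2) = 1376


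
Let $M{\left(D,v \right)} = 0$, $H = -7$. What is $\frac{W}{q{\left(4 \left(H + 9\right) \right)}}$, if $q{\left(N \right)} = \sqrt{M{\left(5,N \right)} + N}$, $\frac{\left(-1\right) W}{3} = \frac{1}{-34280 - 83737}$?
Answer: $\frac{\sqrt{2}}{157356} \approx 8.9874 \cdot 10^{-6}$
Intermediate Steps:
$W = \frac{1}{39339}$ ($W = - \frac{3}{-34280 - 83737} = - \frac{3}{-118017} = \left(-3\right) \left(- \frac{1}{118017}\right) = \frac{1}{39339} \approx 2.542 \cdot 10^{-5}$)
$q{\left(N \right)} = \sqrt{N}$ ($q{\left(N \right)} = \sqrt{0 + N} = \sqrt{N}$)
$\frac{W}{q{\left(4 \left(H + 9\right) \right)}} = \frac{1}{39339 \sqrt{4 \left(-7 + 9\right)}} = \frac{1}{39339 \sqrt{4 \cdot 2}} = \frac{1}{39339 \sqrt{8}} = \frac{1}{39339 \cdot 2 \sqrt{2}} = \frac{\frac{1}{4} \sqrt{2}}{39339} = \frac{\sqrt{2}}{157356}$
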